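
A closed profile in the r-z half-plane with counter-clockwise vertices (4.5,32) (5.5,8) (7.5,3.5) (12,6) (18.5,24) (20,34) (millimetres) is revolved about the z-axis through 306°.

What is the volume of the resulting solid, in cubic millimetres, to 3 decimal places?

Profile (r,z), 6 vertices: (4.5,32) (5.5,8) (7.5,3.5) (12,6) (18.5,24) (20,34)
edge 0: (4.5,32)→(5.5,8)  cross = 4.5·8 − 5.5·32 = -140.0000; (r_i+r_j)·cross = 10·-140.0000 = -1400.0000
edge 1: (5.5,8)→(7.5,3.5)  cross = 5.5·3.5 − 7.5·8 = -40.7500; (r_i+r_j)·cross = 13·-40.7500 = -529.7500
edge 2: (7.5,3.5)→(12,6)  cross = 7.5·6 − 12·3.5 = 3.0000; (r_i+r_j)·cross = 19.5·3.0000 = 58.5000
edge 3: (12,6)→(18.5,24)  cross = 12·24 − 18.5·6 = 177.0000; (r_i+r_j)·cross = 30.5·177.0000 = 5398.5000
edge 4: (18.5,24)→(20,34)  cross = 18.5·34 − 20·24 = 149.0000; (r_i+r_j)·cross = 38.5·149.0000 = 5736.5000
edge 5: (20,34)→(4.5,32)  cross = 20·32 − 4.5·34 = 487.0000; (r_i+r_j)·cross = 24.5·487.0000 = 11931.5000
Σcross = 635.2500 → A = |Σcross|/2 = 317.6250 mm²
Σ(r_i+r_j)·cross = 21195.2500 → first moment M = |Σ|/6 = 3532.5417
R_c = M/A = 3532.5417/317.6250 = 11.1217 mm
θ = 306° = 5.340708 rad
V = θ·R_c·A = 5.340708·11.1217·317.6250 = 18866.272 mm³

Volume = 18866.272 mm³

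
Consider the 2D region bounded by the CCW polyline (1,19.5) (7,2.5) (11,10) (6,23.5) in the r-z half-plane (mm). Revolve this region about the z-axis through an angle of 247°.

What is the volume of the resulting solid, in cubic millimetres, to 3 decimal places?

Profile (r,z), 4 vertices: (1,19.5) (7,2.5) (11,10) (6,23.5)
edge 0: (1,19.5)→(7,2.5)  cross = 1·2.5 − 7·19.5 = -134.0000; (r_i+r_j)·cross = 8·-134.0000 = -1072.0000
edge 1: (7,2.5)→(11,10)  cross = 7·10 − 11·2.5 = 42.5000; (r_i+r_j)·cross = 18·42.5000 = 765.0000
edge 2: (11,10)→(6,23.5)  cross = 11·23.5 − 6·10 = 198.5000; (r_i+r_j)·cross = 17·198.5000 = 3374.5000
edge 3: (6,23.5)→(1,19.5)  cross = 6·19.5 − 1·23.5 = 93.5000; (r_i+r_j)·cross = 7·93.5000 = 654.5000
Σcross = 200.5000 → A = |Σcross|/2 = 100.2500 mm²
Σ(r_i+r_j)·cross = 3722.0000 → first moment M = |Σ|/6 = 620.3333
R_c = M/A = 620.3333/100.2500 = 6.1879 mm
θ = 247° = 4.310963 rad
V = θ·R_c·A = 4.310963·6.1879·100.2500 = 2674.234 mm³

Volume = 2674.234 mm³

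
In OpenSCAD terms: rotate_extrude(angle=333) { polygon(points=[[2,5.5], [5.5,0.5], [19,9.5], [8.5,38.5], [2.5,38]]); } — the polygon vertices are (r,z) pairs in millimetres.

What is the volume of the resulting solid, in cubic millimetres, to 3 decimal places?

Profile (r,z), 5 vertices: (2,5.5) (5.5,0.5) (19,9.5) (8.5,38.5) (2.5,38)
edge 0: (2,5.5)→(5.5,0.5)  cross = 2·0.5 − 5.5·5.5 = -29.2500; (r_i+r_j)·cross = 7.5·-29.2500 = -219.3750
edge 1: (5.5,0.5)→(19,9.5)  cross = 5.5·9.5 − 19·0.5 = 42.7500; (r_i+r_j)·cross = 24.5·42.7500 = 1047.3750
edge 2: (19,9.5)→(8.5,38.5)  cross = 19·38.5 − 8.5·9.5 = 650.7500; (r_i+r_j)·cross = 27.5·650.7500 = 17895.6250
edge 3: (8.5,38.5)→(2.5,38)  cross = 8.5·38 − 2.5·38.5 = 226.7500; (r_i+r_j)·cross = 11·226.7500 = 2494.2500
edge 4: (2.5,38)→(2,5.5)  cross = 2.5·5.5 − 2·38 = -62.2500; (r_i+r_j)·cross = 4.5·-62.2500 = -280.1250
Σcross = 828.7500 → A = |Σcross|/2 = 414.3750 mm²
Σ(r_i+r_j)·cross = 20937.7500 → first moment M = |Σ|/6 = 3489.6250
R_c = M/A = 3489.6250/414.3750 = 8.4214 mm
θ = 333° = 5.811946 rad
V = θ·R_c·A = 5.811946·8.4214·414.3750 = 20281.513 mm³

Volume = 20281.513 mm³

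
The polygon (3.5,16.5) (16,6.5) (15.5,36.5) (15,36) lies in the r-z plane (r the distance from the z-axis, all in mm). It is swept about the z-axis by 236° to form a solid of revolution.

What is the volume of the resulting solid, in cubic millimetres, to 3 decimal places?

Volume = 8983.489 mm³

Profile (r,z), 4 vertices: (3.5,16.5) (16,6.5) (15.5,36.5) (15,36)
edge 0: (3.5,16.5)→(16,6.5)  cross = 3.5·6.5 − 16·16.5 = -241.2500; (r_i+r_j)·cross = 19.5·-241.2500 = -4704.3750
edge 1: (16,6.5)→(15.5,36.5)  cross = 16·36.5 − 15.5·6.5 = 483.2500; (r_i+r_j)·cross = 31.5·483.2500 = 15222.3750
edge 2: (15.5,36.5)→(15,36)  cross = 15.5·36 − 15·36.5 = 10.5000; (r_i+r_j)·cross = 30.5·10.5000 = 320.2500
edge 3: (15,36)→(3.5,16.5)  cross = 15·16.5 − 3.5·36 = 121.5000; (r_i+r_j)·cross = 18.5·121.5000 = 2247.7500
Σcross = 374.0000 → A = |Σcross|/2 = 187.0000 mm²
Σ(r_i+r_j)·cross = 13086.0000 → first moment M = |Σ|/6 = 2181.0000
R_c = M/A = 2181.0000/187.0000 = 11.6631 mm
θ = 236° = 4.118977 rad
V = θ·R_c·A = 4.118977·11.6631·187.0000 = 8983.489 mm³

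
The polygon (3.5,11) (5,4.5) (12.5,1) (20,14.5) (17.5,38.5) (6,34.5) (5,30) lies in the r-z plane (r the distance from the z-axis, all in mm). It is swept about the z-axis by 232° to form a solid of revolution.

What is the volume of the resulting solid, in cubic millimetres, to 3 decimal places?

Profile (r,z), 7 vertices: (3.5,11) (5,4.5) (12.5,1) (20,14.5) (17.5,38.5) (6,34.5) (5,30)
edge 0: (3.5,11)→(5,4.5)  cross = 3.5·4.5 − 5·11 = -39.2500; (r_i+r_j)·cross = 8.5·-39.2500 = -333.6250
edge 1: (5,4.5)→(12.5,1)  cross = 5·1 − 12.5·4.5 = -51.2500; (r_i+r_j)·cross = 17.5·-51.2500 = -896.8750
edge 2: (12.5,1)→(20,14.5)  cross = 12.5·14.5 − 20·1 = 161.2500; (r_i+r_j)·cross = 32.5·161.2500 = 5240.6250
edge 3: (20,14.5)→(17.5,38.5)  cross = 20·38.5 − 17.5·14.5 = 516.2500; (r_i+r_j)·cross = 37.5·516.2500 = 19359.3750
edge 4: (17.5,38.5)→(6,34.5)  cross = 17.5·34.5 − 6·38.5 = 372.7500; (r_i+r_j)·cross = 23.5·372.7500 = 8759.6250
edge 5: (6,34.5)→(5,30)  cross = 6·30 − 5·34.5 = 7.5000; (r_i+r_j)·cross = 11·7.5000 = 82.5000
edge 6: (5,30)→(3.5,11)  cross = 5·11 − 3.5·30 = -50.0000; (r_i+r_j)·cross = 8.5·-50.0000 = -425.0000
Σcross = 917.2500 → A = |Σcross|/2 = 458.6250 mm²
Σ(r_i+r_j)·cross = 31786.6250 → first moment M = |Σ|/6 = 5297.7708
R_c = M/A = 5297.7708/458.6250 = 11.5514 mm
θ = 232° = 4.049164 rad
V = θ·R_c·A = 4.049164·11.5514·458.6250 = 21451.542 mm³

Volume = 21451.542 mm³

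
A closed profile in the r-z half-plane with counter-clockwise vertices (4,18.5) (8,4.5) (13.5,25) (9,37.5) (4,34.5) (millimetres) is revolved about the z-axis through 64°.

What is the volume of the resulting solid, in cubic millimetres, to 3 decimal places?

Volume = 1738.162 mm³

Profile (r,z), 5 vertices: (4,18.5) (8,4.5) (13.5,25) (9,37.5) (4,34.5)
edge 0: (4,18.5)→(8,4.5)  cross = 4·4.5 − 8·18.5 = -130.0000; (r_i+r_j)·cross = 12·-130.0000 = -1560.0000
edge 1: (8,4.5)→(13.5,25)  cross = 8·25 − 13.5·4.5 = 139.2500; (r_i+r_j)·cross = 21.5·139.2500 = 2993.8750
edge 2: (13.5,25)→(9,37.5)  cross = 13.5·37.5 − 9·25 = 281.2500; (r_i+r_j)·cross = 22.5·281.2500 = 6328.1250
edge 3: (9,37.5)→(4,34.5)  cross = 9·34.5 − 4·37.5 = 160.5000; (r_i+r_j)·cross = 13·160.5000 = 2086.5000
edge 4: (4,34.5)→(4,18.5)  cross = 4·18.5 − 4·34.5 = -64.0000; (r_i+r_j)·cross = 8·-64.0000 = -512.0000
Σcross = 387.0000 → A = |Σcross|/2 = 193.5000 mm²
Σ(r_i+r_j)·cross = 9336.5000 → first moment M = |Σ|/6 = 1556.0833
R_c = M/A = 1556.0833/193.5000 = 8.0418 mm
θ = 64° = 1.117011 rad
V = θ·R_c·A = 1.117011·8.0418·193.5000 = 1738.162 mm³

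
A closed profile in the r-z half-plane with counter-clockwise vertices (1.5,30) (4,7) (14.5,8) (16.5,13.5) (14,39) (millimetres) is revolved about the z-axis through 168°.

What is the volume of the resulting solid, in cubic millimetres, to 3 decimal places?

Profile (r,z), 5 vertices: (1.5,30) (4,7) (14.5,8) (16.5,13.5) (14,39)
edge 0: (1.5,30)→(4,7)  cross = 1.5·7 − 4·30 = -109.5000; (r_i+r_j)·cross = 5.5·-109.5000 = -602.2500
edge 1: (4,7)→(14.5,8)  cross = 4·8 − 14.5·7 = -69.5000; (r_i+r_j)·cross = 18.5·-69.5000 = -1285.7500
edge 2: (14.5,8)→(16.5,13.5)  cross = 14.5·13.5 − 16.5·8 = 63.7500; (r_i+r_j)·cross = 31·63.7500 = 1976.2500
edge 3: (16.5,13.5)→(14,39)  cross = 16.5·39 − 14·13.5 = 454.5000; (r_i+r_j)·cross = 30.5·454.5000 = 13862.2500
edge 4: (14,39)→(1.5,30)  cross = 14·30 − 1.5·39 = 361.5000; (r_i+r_j)·cross = 15.5·361.5000 = 5603.2500
Σcross = 700.7500 → A = |Σcross|/2 = 350.3750 mm²
Σ(r_i+r_j)·cross = 19553.7500 → first moment M = |Σ|/6 = 3258.9583
R_c = M/A = 3258.9583/350.3750 = 9.3013 mm
θ = 168° = 2.932153 rad
V = θ·R_c·A = 2.932153·9.3013·350.3750 = 9555.765 mm³

Volume = 9555.765 mm³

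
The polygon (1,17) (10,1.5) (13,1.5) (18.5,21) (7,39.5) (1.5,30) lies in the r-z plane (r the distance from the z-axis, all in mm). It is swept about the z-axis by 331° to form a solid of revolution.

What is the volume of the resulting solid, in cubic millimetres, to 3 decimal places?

Profile (r,z), 6 vertices: (1,17) (10,1.5) (13,1.5) (18.5,21) (7,39.5) (1.5,30)
edge 0: (1,17)→(10,1.5)  cross = 1·1.5 − 10·17 = -168.5000; (r_i+r_j)·cross = 11·-168.5000 = -1853.5000
edge 1: (10,1.5)→(13,1.5)  cross = 10·1.5 − 13·1.5 = -4.5000; (r_i+r_j)·cross = 23·-4.5000 = -103.5000
edge 2: (13,1.5)→(18.5,21)  cross = 13·21 − 18.5·1.5 = 245.2500; (r_i+r_j)·cross = 31.5·245.2500 = 7725.3750
edge 3: (18.5,21)→(7,39.5)  cross = 18.5·39.5 − 7·21 = 583.7500; (r_i+r_j)·cross = 25.5·583.7500 = 14885.6250
edge 4: (7,39.5)→(1.5,30)  cross = 7·30 − 1.5·39.5 = 150.7500; (r_i+r_j)·cross = 8.5·150.7500 = 1281.3750
edge 5: (1.5,30)→(1,17)  cross = 1.5·17 − 1·30 = -4.5000; (r_i+r_j)·cross = 2.5·-4.5000 = -11.2500
Σcross = 802.2500 → A = |Σcross|/2 = 401.1250 mm²
Σ(r_i+r_j)·cross = 21924.1250 → first moment M = |Σ|/6 = 3654.0208
R_c = M/A = 3654.0208/401.1250 = 9.1094 mm
θ = 331° = 5.777040 rad
V = θ·R_c·A = 5.777040·9.1094·401.1250 = 21109.424 mm³

Volume = 21109.424 mm³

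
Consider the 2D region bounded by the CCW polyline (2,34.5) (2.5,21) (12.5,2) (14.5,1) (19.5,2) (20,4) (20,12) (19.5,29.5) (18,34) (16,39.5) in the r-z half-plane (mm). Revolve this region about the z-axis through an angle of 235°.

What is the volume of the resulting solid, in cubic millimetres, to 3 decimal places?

Profile (r,z), 10 vertices: (2,34.5) (2.5,21) (12.5,2) (14.5,1) (19.5,2) (20,4) (20,12) (19.5,29.5) (18,34) (16,39.5)
edge 0: (2,34.5)→(2.5,21)  cross = 2·21 − 2.5·34.5 = -44.2500; (r_i+r_j)·cross = 4.5·-44.2500 = -199.1250
edge 1: (2.5,21)→(12.5,2)  cross = 2.5·2 − 12.5·21 = -257.5000; (r_i+r_j)·cross = 15·-257.5000 = -3862.5000
edge 2: (12.5,2)→(14.5,1)  cross = 12.5·1 − 14.5·2 = -16.5000; (r_i+r_j)·cross = 27·-16.5000 = -445.5000
edge 3: (14.5,1)→(19.5,2)  cross = 14.5·2 − 19.5·1 = 9.5000; (r_i+r_j)·cross = 34·9.5000 = 323.0000
edge 4: (19.5,2)→(20,4)  cross = 19.5·4 − 20·2 = 38.0000; (r_i+r_j)·cross = 39.5·38.0000 = 1501.0000
edge 5: (20,4)→(20,12)  cross = 20·12 − 20·4 = 160.0000; (r_i+r_j)·cross = 40·160.0000 = 6400.0000
edge 6: (20,12)→(19.5,29.5)  cross = 20·29.5 − 19.5·12 = 356.0000; (r_i+r_j)·cross = 39.5·356.0000 = 14062.0000
edge 7: (19.5,29.5)→(18,34)  cross = 19.5·34 − 18·29.5 = 132.0000; (r_i+r_j)·cross = 37.5·132.0000 = 4950.0000
edge 8: (18,34)→(16,39.5)  cross = 18·39.5 − 16·34 = 167.0000; (r_i+r_j)·cross = 34·167.0000 = 5678.0000
edge 9: (16,39.5)→(2,34.5)  cross = 16·34.5 − 2·39.5 = 473.0000; (r_i+r_j)·cross = 18·473.0000 = 8514.0000
Σcross = 1017.2500 → A = |Σcross|/2 = 508.6250 mm²
Σ(r_i+r_j)·cross = 36920.8750 → first moment M = |Σ|/6 = 6153.4792
R_c = M/A = 6153.4792/508.6250 = 12.0983 mm
θ = 235° = 4.101524 rad
V = θ·R_c·A = 4.101524·12.0983·508.6250 = 25238.641 mm³

Volume = 25238.641 mm³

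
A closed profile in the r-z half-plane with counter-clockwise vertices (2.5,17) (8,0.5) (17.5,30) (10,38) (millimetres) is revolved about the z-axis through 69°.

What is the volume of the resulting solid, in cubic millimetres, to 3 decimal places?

Profile (r,z), 4 vertices: (2.5,17) (8,0.5) (17.5,30) (10,38)
edge 0: (2.5,17)→(8,0.5)  cross = 2.5·0.5 − 8·17 = -134.7500; (r_i+r_j)·cross = 10.5·-134.7500 = -1414.8750
edge 1: (8,0.5)→(17.5,30)  cross = 8·30 − 17.5·0.5 = 231.2500; (r_i+r_j)·cross = 25.5·231.2500 = 5896.8750
edge 2: (17.5,30)→(10,38)  cross = 17.5·38 − 10·30 = 365.0000; (r_i+r_j)·cross = 27.5·365.0000 = 10037.5000
edge 3: (10,38)→(2.5,17)  cross = 10·17 − 2.5·38 = 75.0000; (r_i+r_j)·cross = 12.5·75.0000 = 937.5000
Σcross = 536.5000 → A = |Σcross|/2 = 268.2500 mm²
Σ(r_i+r_j)·cross = 15457.0000 → first moment M = |Σ|/6 = 2576.1667
R_c = M/A = 2576.1667/268.2500 = 9.6036 mm
θ = 69° = 1.204277 rad
V = θ·R_c·A = 1.204277·9.6036·268.2500 = 3102.419 mm³

Volume = 3102.419 mm³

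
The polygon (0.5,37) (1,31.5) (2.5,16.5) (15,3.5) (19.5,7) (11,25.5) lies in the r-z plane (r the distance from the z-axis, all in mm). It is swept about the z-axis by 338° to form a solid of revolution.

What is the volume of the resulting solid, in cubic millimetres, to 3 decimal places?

Profile (r,z), 6 vertices: (0.5,37) (1,31.5) (2.5,16.5) (15,3.5) (19.5,7) (11,25.5)
edge 0: (0.5,37)→(1,31.5)  cross = 0.5·31.5 − 1·37 = -21.2500; (r_i+r_j)·cross = 1.5·-21.2500 = -31.8750
edge 1: (1,31.5)→(2.5,16.5)  cross = 1·16.5 − 2.5·31.5 = -62.2500; (r_i+r_j)·cross = 3.5·-62.2500 = -217.8750
edge 2: (2.5,16.5)→(15,3.5)  cross = 2.5·3.5 − 15·16.5 = -238.7500; (r_i+r_j)·cross = 17.5·-238.7500 = -4178.1250
edge 3: (15,3.5)→(19.5,7)  cross = 15·7 − 19.5·3.5 = 36.7500; (r_i+r_j)·cross = 34.5·36.7500 = 1267.8750
edge 4: (19.5,7)→(11,25.5)  cross = 19.5·25.5 − 11·7 = 420.2500; (r_i+r_j)·cross = 30.5·420.2500 = 12817.6250
edge 5: (11,25.5)→(0.5,37)  cross = 11·37 − 0.5·25.5 = 394.2500; (r_i+r_j)·cross = 11.5·394.2500 = 4533.8750
Σcross = 529.0000 → A = |Σcross|/2 = 264.5000 mm²
Σ(r_i+r_j)·cross = 14191.5000 → first moment M = |Σ|/6 = 2365.2500
R_c = M/A = 2365.2500/264.5000 = 8.9423 mm
θ = 338° = 5.899213 rad
V = θ·R_c·A = 5.899213·8.9423·264.5000 = 13953.113 mm³

Volume = 13953.113 mm³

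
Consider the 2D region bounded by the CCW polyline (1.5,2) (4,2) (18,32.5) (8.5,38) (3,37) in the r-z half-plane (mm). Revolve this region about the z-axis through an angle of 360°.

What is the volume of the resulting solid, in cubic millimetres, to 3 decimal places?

Profile (r,z), 5 vertices: (1.5,2) (4,2) (18,32.5) (8.5,38) (3,37)
edge 0: (1.5,2)→(4,2)  cross = 1.5·2 − 4·2 = -5.0000; (r_i+r_j)·cross = 5.5·-5.0000 = -27.5000
edge 1: (4,2)→(18,32.5)  cross = 4·32.5 − 18·2 = 94.0000; (r_i+r_j)·cross = 22·94.0000 = 2068.0000
edge 2: (18,32.5)→(8.5,38)  cross = 18·38 − 8.5·32.5 = 407.7500; (r_i+r_j)·cross = 26.5·407.7500 = 10805.3750
edge 3: (8.5,38)→(3,37)  cross = 8.5·37 − 3·38 = 200.5000; (r_i+r_j)·cross = 11.5·200.5000 = 2305.7500
edge 4: (3,37)→(1.5,2)  cross = 3·2 − 1.5·37 = -49.5000; (r_i+r_j)·cross = 4.5·-49.5000 = -222.7500
Σcross = 647.7500 → A = |Σcross|/2 = 323.8750 mm²
Σ(r_i+r_j)·cross = 14928.8750 → first moment M = |Σ|/6 = 2488.1458
R_c = M/A = 2488.1458/323.8750 = 7.6824 mm
θ = 360° = 6.283185 rad
V = θ·R_c·A = 6.283185·7.6824·323.8750 = 15633.481 mm³

Volume = 15633.481 mm³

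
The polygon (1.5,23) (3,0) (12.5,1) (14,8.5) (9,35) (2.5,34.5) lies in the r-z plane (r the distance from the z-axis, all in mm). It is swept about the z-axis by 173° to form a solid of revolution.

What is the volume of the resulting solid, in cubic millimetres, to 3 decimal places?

Profile (r,z), 6 vertices: (1.5,23) (3,0) (12.5,1) (14,8.5) (9,35) (2.5,34.5)
edge 0: (1.5,23)→(3,0)  cross = 1.5·0 − 3·23 = -69.0000; (r_i+r_j)·cross = 4.5·-69.0000 = -310.5000
edge 1: (3,0)→(12.5,1)  cross = 3·1 − 12.5·0 = 3.0000; (r_i+r_j)·cross = 15.5·3.0000 = 46.5000
edge 2: (12.5,1)→(14,8.5)  cross = 12.5·8.5 − 14·1 = 92.2500; (r_i+r_j)·cross = 26.5·92.2500 = 2444.6250
edge 3: (14,8.5)→(9,35)  cross = 14·35 − 9·8.5 = 413.5000; (r_i+r_j)·cross = 23·413.5000 = 9510.5000
edge 4: (9,35)→(2.5,34.5)  cross = 9·34.5 − 2.5·35 = 223.0000; (r_i+r_j)·cross = 11.5·223.0000 = 2564.5000
edge 5: (2.5,34.5)→(1.5,23)  cross = 2.5·23 − 1.5·34.5 = 5.7500; (r_i+r_j)·cross = 4·5.7500 = 23.0000
Σcross = 668.5000 → A = |Σcross|/2 = 334.2500 mm²
Σ(r_i+r_j)·cross = 14278.6250 → first moment M = |Σ|/6 = 2379.7708
R_c = M/A = 2379.7708/334.2500 = 7.1197 mm
θ = 173° = 3.019420 rad
V = θ·R_c·A = 3.019420·7.1197·334.2500 = 7185.527 mm³

Volume = 7185.527 mm³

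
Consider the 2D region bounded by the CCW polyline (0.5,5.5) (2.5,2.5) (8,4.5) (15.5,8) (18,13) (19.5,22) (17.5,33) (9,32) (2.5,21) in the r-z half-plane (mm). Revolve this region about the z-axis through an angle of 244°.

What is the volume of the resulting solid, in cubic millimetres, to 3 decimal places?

Volume = 17604.179 mm³

Profile (r,z), 9 vertices: (0.5,5.5) (2.5,2.5) (8,4.5) (15.5,8) (18,13) (19.5,22) (17.5,33) (9,32) (2.5,21)
edge 0: (0.5,5.5)→(2.5,2.5)  cross = 0.5·2.5 − 2.5·5.5 = -12.5000; (r_i+r_j)·cross = 3·-12.5000 = -37.5000
edge 1: (2.5,2.5)→(8,4.5)  cross = 2.5·4.5 − 8·2.5 = -8.7500; (r_i+r_j)·cross = 10.5·-8.7500 = -91.8750
edge 2: (8,4.5)→(15.5,8)  cross = 8·8 − 15.5·4.5 = -5.7500; (r_i+r_j)·cross = 23.5·-5.7500 = -135.1250
edge 3: (15.5,8)→(18,13)  cross = 15.5·13 − 18·8 = 57.5000; (r_i+r_j)·cross = 33.5·57.5000 = 1926.2500
edge 4: (18,13)→(19.5,22)  cross = 18·22 − 19.5·13 = 142.5000; (r_i+r_j)·cross = 37.5·142.5000 = 5343.7500
edge 5: (19.5,22)→(17.5,33)  cross = 19.5·33 − 17.5·22 = 258.5000; (r_i+r_j)·cross = 37·258.5000 = 9564.5000
edge 6: (17.5,33)→(9,32)  cross = 17.5·32 − 9·33 = 263.0000; (r_i+r_j)·cross = 26.5·263.0000 = 6969.5000
edge 7: (9,32)→(2.5,21)  cross = 9·21 − 2.5·32 = 109.0000; (r_i+r_j)·cross = 11.5·109.0000 = 1253.5000
edge 8: (2.5,21)→(0.5,5.5)  cross = 2.5·5.5 − 0.5·21 = 3.2500; (r_i+r_j)·cross = 3·3.2500 = 9.7500
Σcross = 806.7500 → A = |Σcross|/2 = 403.3750 mm²
Σ(r_i+r_j)·cross = 24802.7500 → first moment M = |Σ|/6 = 4133.7917
R_c = M/A = 4133.7917/403.3750 = 10.2480 mm
θ = 244° = 4.258603 rad
V = θ·R_c·A = 4.258603·10.2480·403.3750 = 17604.179 mm³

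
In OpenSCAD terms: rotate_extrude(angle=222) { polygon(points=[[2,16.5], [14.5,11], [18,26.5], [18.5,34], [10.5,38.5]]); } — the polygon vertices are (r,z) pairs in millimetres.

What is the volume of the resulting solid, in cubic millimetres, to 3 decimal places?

Volume = 11893.664 mm³

Profile (r,z), 5 vertices: (2,16.5) (14.5,11) (18,26.5) (18.5,34) (10.5,38.5)
edge 0: (2,16.5)→(14.5,11)  cross = 2·11 − 14.5·16.5 = -217.2500; (r_i+r_j)·cross = 16.5·-217.2500 = -3584.6250
edge 1: (14.5,11)→(18,26.5)  cross = 14.5·26.5 − 18·11 = 186.2500; (r_i+r_j)·cross = 32.5·186.2500 = 6053.1250
edge 2: (18,26.5)→(18.5,34)  cross = 18·34 − 18.5·26.5 = 121.7500; (r_i+r_j)·cross = 36.5·121.7500 = 4443.8750
edge 3: (18.5,34)→(10.5,38.5)  cross = 18.5·38.5 − 10.5·34 = 355.2500; (r_i+r_j)·cross = 29·355.2500 = 10302.2500
edge 4: (10.5,38.5)→(2,16.5)  cross = 10.5·16.5 − 2·38.5 = 96.2500; (r_i+r_j)·cross = 12.5·96.2500 = 1203.1250
Σcross = 542.2500 → A = |Σcross|/2 = 271.1250 mm²
Σ(r_i+r_j)·cross = 18417.7500 → first moment M = |Σ|/6 = 3069.6250
R_c = M/A = 3069.6250/271.1250 = 11.3218 mm
θ = 222° = 3.874631 rad
V = θ·R_c·A = 3.874631·11.3218·271.1250 = 11893.664 mm³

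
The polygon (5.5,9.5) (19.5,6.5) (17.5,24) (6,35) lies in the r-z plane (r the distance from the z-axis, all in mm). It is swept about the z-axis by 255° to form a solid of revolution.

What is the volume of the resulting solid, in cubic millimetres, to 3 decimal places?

Profile (r,z), 4 vertices: (5.5,9.5) (19.5,6.5) (17.5,24) (6,35)
edge 0: (5.5,9.5)→(19.5,6.5)  cross = 5.5·6.5 − 19.5·9.5 = -149.5000; (r_i+r_j)·cross = 25·-149.5000 = -3737.5000
edge 1: (19.5,6.5)→(17.5,24)  cross = 19.5·24 − 17.5·6.5 = 354.2500; (r_i+r_j)·cross = 37·354.2500 = 13107.2500
edge 2: (17.5,24)→(6,35)  cross = 17.5·35 − 6·24 = 468.5000; (r_i+r_j)·cross = 23.5·468.5000 = 11009.7500
edge 3: (6,35)→(5.5,9.5)  cross = 6·9.5 − 5.5·35 = -135.5000; (r_i+r_j)·cross = 11.5·-135.5000 = -1558.2500
Σcross = 537.7500 → A = |Σcross|/2 = 268.8750 mm²
Σ(r_i+r_j)·cross = 18821.2500 → first moment M = |Σ|/6 = 3136.8750
R_c = M/A = 3136.8750/268.8750 = 11.6667 mm
θ = 255° = 4.450590 rad
V = θ·R_c·A = 4.450590·11.6667·268.8750 = 13960.943 mm³

Volume = 13960.943 mm³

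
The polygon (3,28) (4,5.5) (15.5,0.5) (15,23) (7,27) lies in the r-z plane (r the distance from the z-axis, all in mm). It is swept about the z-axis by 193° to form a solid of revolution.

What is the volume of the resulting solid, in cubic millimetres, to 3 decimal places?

Volume = 8348.581 mm³

Profile (r,z), 5 vertices: (3,28) (4,5.5) (15.5,0.5) (15,23) (7,27)
edge 0: (3,28)→(4,5.5)  cross = 3·5.5 − 4·28 = -95.5000; (r_i+r_j)·cross = 7·-95.5000 = -668.5000
edge 1: (4,5.5)→(15.5,0.5)  cross = 4·0.5 − 15.5·5.5 = -83.2500; (r_i+r_j)·cross = 19.5·-83.2500 = -1623.3750
edge 2: (15.5,0.5)→(15,23)  cross = 15.5·23 − 15·0.5 = 349.0000; (r_i+r_j)·cross = 30.5·349.0000 = 10644.5000
edge 3: (15,23)→(7,27)  cross = 15·27 − 7·23 = 244.0000; (r_i+r_j)·cross = 22·244.0000 = 5368.0000
edge 4: (7,27)→(3,28)  cross = 7·28 − 3·27 = 115.0000; (r_i+r_j)·cross = 10·115.0000 = 1150.0000
Σcross = 529.2500 → A = |Σcross|/2 = 264.6250 mm²
Σ(r_i+r_j)·cross = 14870.6250 → first moment M = |Σ|/6 = 2478.4375
R_c = M/A = 2478.4375/264.6250 = 9.3658 mm
θ = 193° = 3.368485 rad
V = θ·R_c·A = 3.368485·9.3658·264.6250 = 8348.581 mm³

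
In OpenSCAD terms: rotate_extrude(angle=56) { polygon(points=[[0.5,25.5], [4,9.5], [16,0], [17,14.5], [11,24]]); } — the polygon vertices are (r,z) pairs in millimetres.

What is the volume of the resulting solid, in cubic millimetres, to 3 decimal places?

Profile (r,z), 5 vertices: (0.5,25.5) (4,9.5) (16,0) (17,14.5) (11,24)
edge 0: (0.5,25.5)→(4,9.5)  cross = 0.5·9.5 − 4·25.5 = -97.2500; (r_i+r_j)·cross = 4.5·-97.2500 = -437.6250
edge 1: (4,9.5)→(16,0)  cross = 4·0 − 16·9.5 = -152.0000; (r_i+r_j)·cross = 20·-152.0000 = -3040.0000
edge 2: (16,0)→(17,14.5)  cross = 16·14.5 − 17·0 = 232.0000; (r_i+r_j)·cross = 33·232.0000 = 7656.0000
edge 3: (17,14.5)→(11,24)  cross = 17·24 − 11·14.5 = 248.5000; (r_i+r_j)·cross = 28·248.5000 = 6958.0000
edge 4: (11,24)→(0.5,25.5)  cross = 11·25.5 − 0.5·24 = 268.5000; (r_i+r_j)·cross = 11.5·268.5000 = 3087.7500
Σcross = 499.7500 → A = |Σcross|/2 = 249.8750 mm²
Σ(r_i+r_j)·cross = 14224.1250 → first moment M = |Σ|/6 = 2370.6875
R_c = M/A = 2370.6875/249.8750 = 9.4875 mm
θ = 56° = 0.977384 rad
V = θ·R_c·A = 0.977384·9.4875·249.8750 = 2317.073 mm³

Volume = 2317.073 mm³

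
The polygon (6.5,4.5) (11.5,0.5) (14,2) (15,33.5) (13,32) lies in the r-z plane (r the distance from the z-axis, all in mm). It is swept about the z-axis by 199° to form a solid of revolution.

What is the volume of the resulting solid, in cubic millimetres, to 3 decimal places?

Volume = 6134.115 mm³

Profile (r,z), 5 vertices: (6.5,4.5) (11.5,0.5) (14,2) (15,33.5) (13,32)
edge 0: (6.5,4.5)→(11.5,0.5)  cross = 6.5·0.5 − 11.5·4.5 = -48.5000; (r_i+r_j)·cross = 18·-48.5000 = -873.0000
edge 1: (11.5,0.5)→(14,2)  cross = 11.5·2 − 14·0.5 = 16.0000; (r_i+r_j)·cross = 25.5·16.0000 = 408.0000
edge 2: (14,2)→(15,33.5)  cross = 14·33.5 − 15·2 = 439.0000; (r_i+r_j)·cross = 29·439.0000 = 12731.0000
edge 3: (15,33.5)→(13,32)  cross = 15·32 − 13·33.5 = 44.5000; (r_i+r_j)·cross = 28·44.5000 = 1246.0000
edge 4: (13,32)→(6.5,4.5)  cross = 13·4.5 − 6.5·32 = -149.5000; (r_i+r_j)·cross = 19.5·-149.5000 = -2915.2500
Σcross = 301.5000 → A = |Σcross|/2 = 150.7500 mm²
Σ(r_i+r_j)·cross = 10596.7500 → first moment M = |Σ|/6 = 1766.1250
R_c = M/A = 1766.1250/150.7500 = 11.7156 mm
θ = 199° = 3.473205 rad
V = θ·R_c·A = 3.473205·11.7156·150.7500 = 6134.115 mm³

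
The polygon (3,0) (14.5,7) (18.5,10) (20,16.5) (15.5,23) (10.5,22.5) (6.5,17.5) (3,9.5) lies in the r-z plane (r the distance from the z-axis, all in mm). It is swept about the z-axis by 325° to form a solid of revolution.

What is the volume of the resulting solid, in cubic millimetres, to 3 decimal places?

Profile (r,z), 8 vertices: (3,0) (14.5,7) (18.5,10) (20,16.5) (15.5,23) (10.5,22.5) (6.5,17.5) (3,9.5)
edge 0: (3,0)→(14.5,7)  cross = 3·7 − 14.5·0 = 21.0000; (r_i+r_j)·cross = 17.5·21.0000 = 367.5000
edge 1: (14.5,7)→(18.5,10)  cross = 14.5·10 − 18.5·7 = 15.5000; (r_i+r_j)·cross = 33·15.5000 = 511.5000
edge 2: (18.5,10)→(20,16.5)  cross = 18.5·16.5 − 20·10 = 105.2500; (r_i+r_j)·cross = 38.5·105.2500 = 4052.1250
edge 3: (20,16.5)→(15.5,23)  cross = 20·23 − 15.5·16.5 = 204.2500; (r_i+r_j)·cross = 35.5·204.2500 = 7250.8750
edge 4: (15.5,23)→(10.5,22.5)  cross = 15.5·22.5 − 10.5·23 = 107.2500; (r_i+r_j)·cross = 26·107.2500 = 2788.5000
edge 5: (10.5,22.5)→(6.5,17.5)  cross = 10.5·17.5 − 6.5·22.5 = 37.5000; (r_i+r_j)·cross = 17·37.5000 = 637.5000
edge 6: (6.5,17.5)→(3,9.5)  cross = 6.5·9.5 − 3·17.5 = 9.2500; (r_i+r_j)·cross = 9.5·9.2500 = 87.8750
edge 7: (3,9.5)→(3,0)  cross = 3·0 − 3·9.5 = -28.5000; (r_i+r_j)·cross = 6·-28.5000 = -171.0000
Σcross = 471.5000 → A = |Σcross|/2 = 235.7500 mm²
Σ(r_i+r_j)·cross = 15524.8750 → first moment M = |Σ|/6 = 2587.4792
R_c = M/A = 2587.4792/235.7500 = 10.9755 mm
θ = 325° = 5.672320 rad
V = θ·R_c·A = 5.672320·10.9755·235.7500 = 14677.010 mm³

Volume = 14677.010 mm³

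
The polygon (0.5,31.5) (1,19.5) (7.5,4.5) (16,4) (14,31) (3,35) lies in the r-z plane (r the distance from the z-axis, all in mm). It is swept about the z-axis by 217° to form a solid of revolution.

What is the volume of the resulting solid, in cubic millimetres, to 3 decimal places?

Volume = 11358.306 mm³

Profile (r,z), 6 vertices: (0.5,31.5) (1,19.5) (7.5,4.5) (16,4) (14,31) (3,35)
edge 0: (0.5,31.5)→(1,19.5)  cross = 0.5·19.5 − 1·31.5 = -21.7500; (r_i+r_j)·cross = 1.5·-21.7500 = -32.6250
edge 1: (1,19.5)→(7.5,4.5)  cross = 1·4.5 − 7.5·19.5 = -141.7500; (r_i+r_j)·cross = 8.5·-141.7500 = -1204.8750
edge 2: (7.5,4.5)→(16,4)  cross = 7.5·4 − 16·4.5 = -42.0000; (r_i+r_j)·cross = 23.5·-42.0000 = -987.0000
edge 3: (16,4)→(14,31)  cross = 16·31 − 14·4 = 440.0000; (r_i+r_j)·cross = 30·440.0000 = 13200.0000
edge 4: (14,31)→(3,35)  cross = 14·35 − 3·31 = 397.0000; (r_i+r_j)·cross = 17·397.0000 = 6749.0000
edge 5: (3,35)→(0.5,31.5)  cross = 3·31.5 − 0.5·35 = 77.0000; (r_i+r_j)·cross = 3.5·77.0000 = 269.5000
Σcross = 708.5000 → A = |Σcross|/2 = 354.2500 mm²
Σ(r_i+r_j)·cross = 17994.0000 → first moment M = |Σ|/6 = 2999.0000
R_c = M/A = 2999.0000/354.2500 = 8.4658 mm
θ = 217° = 3.787364 rad
V = θ·R_c·A = 3.787364·8.4658·354.2500 = 11358.306 mm³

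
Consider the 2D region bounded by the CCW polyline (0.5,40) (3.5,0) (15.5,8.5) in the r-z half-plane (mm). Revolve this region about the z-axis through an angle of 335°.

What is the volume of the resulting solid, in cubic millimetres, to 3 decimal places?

Profile (r,z), 3 vertices: (0.5,40) (3.5,0) (15.5,8.5)
edge 0: (0.5,40)→(3.5,0)  cross = 0.5·0 − 3.5·40 = -140.0000; (r_i+r_j)·cross = 4·-140.0000 = -560.0000
edge 1: (3.5,0)→(15.5,8.5)  cross = 3.5·8.5 − 15.5·0 = 29.7500; (r_i+r_j)·cross = 19·29.7500 = 565.2500
edge 2: (15.5,8.5)→(0.5,40)  cross = 15.5·40 − 0.5·8.5 = 615.7500; (r_i+r_j)·cross = 16·615.7500 = 9852.0000
Σcross = 505.5000 → A = |Σcross|/2 = 252.7500 mm²
Σ(r_i+r_j)·cross = 9857.2500 → first moment M = |Σ|/6 = 1642.8750
R_c = M/A = 1642.8750/252.7500 = 6.5000 mm
θ = 335° = 5.846853 rad
V = θ·R_c·A = 5.846853·6.5000·252.7500 = 9605.649 mm³

Volume = 9605.649 mm³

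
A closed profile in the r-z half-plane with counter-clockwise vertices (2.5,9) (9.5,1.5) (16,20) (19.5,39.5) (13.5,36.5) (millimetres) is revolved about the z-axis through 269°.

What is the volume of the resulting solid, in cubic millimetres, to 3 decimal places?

Profile (r,z), 5 vertices: (2.5,9) (9.5,1.5) (16,20) (19.5,39.5) (13.5,36.5)
edge 0: (2.5,9)→(9.5,1.5)  cross = 2.5·1.5 − 9.5·9 = -81.7500; (r_i+r_j)·cross = 12·-81.7500 = -981.0000
edge 1: (9.5,1.5)→(16,20)  cross = 9.5·20 − 16·1.5 = 166.0000; (r_i+r_j)·cross = 25.5·166.0000 = 4233.0000
edge 2: (16,20)→(19.5,39.5)  cross = 16·39.5 − 19.5·20 = 242.0000; (r_i+r_j)·cross = 35.5·242.0000 = 8591.0000
edge 3: (19.5,39.5)→(13.5,36.5)  cross = 19.5·36.5 − 13.5·39.5 = 178.5000; (r_i+r_j)·cross = 33·178.5000 = 5890.5000
edge 4: (13.5,36.5)→(2.5,9)  cross = 13.5·9 − 2.5·36.5 = 30.2500; (r_i+r_j)·cross = 16·30.2500 = 484.0000
Σcross = 535.0000 → A = |Σcross|/2 = 267.5000 mm²
Σ(r_i+r_j)·cross = 18217.5000 → first moment M = |Σ|/6 = 3036.2500
R_c = M/A = 3036.2500/267.5000 = 11.3505 mm
θ = 269° = 4.694936 rad
V = θ·R_c·A = 4.694936·11.3505·267.5000 = 14254.998 mm³

Volume = 14254.998 mm³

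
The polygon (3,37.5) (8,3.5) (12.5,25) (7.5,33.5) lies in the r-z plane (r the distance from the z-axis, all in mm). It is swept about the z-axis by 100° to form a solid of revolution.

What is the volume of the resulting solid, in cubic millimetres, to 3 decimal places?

Volume = 1902.845 mm³

Profile (r,z), 4 vertices: (3,37.5) (8,3.5) (12.5,25) (7.5,33.5)
edge 0: (3,37.5)→(8,3.5)  cross = 3·3.5 − 8·37.5 = -289.5000; (r_i+r_j)·cross = 11·-289.5000 = -3184.5000
edge 1: (8,3.5)→(12.5,25)  cross = 8·25 − 12.5·3.5 = 156.2500; (r_i+r_j)·cross = 20.5·156.2500 = 3203.1250
edge 2: (12.5,25)→(7.5,33.5)  cross = 12.5·33.5 − 7.5·25 = 231.2500; (r_i+r_j)·cross = 20·231.2500 = 4625.0000
edge 3: (7.5,33.5)→(3,37.5)  cross = 7.5·37.5 − 3·33.5 = 180.7500; (r_i+r_j)·cross = 10.5·180.7500 = 1897.8750
Σcross = 278.7500 → A = |Σcross|/2 = 139.3750 mm²
Σ(r_i+r_j)·cross = 6541.5000 → first moment M = |Σ|/6 = 1090.2500
R_c = M/A = 1090.2500/139.3750 = 7.8224 mm
θ = 100° = 1.745329 rad
V = θ·R_c·A = 1.745329·7.8224·139.3750 = 1902.845 mm³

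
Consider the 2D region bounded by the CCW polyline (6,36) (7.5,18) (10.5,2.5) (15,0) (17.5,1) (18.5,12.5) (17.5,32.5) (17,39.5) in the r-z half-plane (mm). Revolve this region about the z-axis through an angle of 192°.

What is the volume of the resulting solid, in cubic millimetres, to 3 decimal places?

Profile (r,z), 8 vertices: (6,36) (7.5,18) (10.5,2.5) (15,0) (17.5,1) (18.5,12.5) (17.5,32.5) (17,39.5)
edge 0: (6,36)→(7.5,18)  cross = 6·18 − 7.5·36 = -162.0000; (r_i+r_j)·cross = 13.5·-162.0000 = -2187.0000
edge 1: (7.5,18)→(10.5,2.5)  cross = 7.5·2.5 − 10.5·18 = -170.2500; (r_i+r_j)·cross = 18·-170.2500 = -3064.5000
edge 2: (10.5,2.5)→(15,0)  cross = 10.5·0 − 15·2.5 = -37.5000; (r_i+r_j)·cross = 25.5·-37.5000 = -956.2500
edge 3: (15,0)→(17.5,1)  cross = 15·1 − 17.5·0 = 15.0000; (r_i+r_j)·cross = 32.5·15.0000 = 487.5000
edge 4: (17.5,1)→(18.5,12.5)  cross = 17.5·12.5 − 18.5·1 = 200.2500; (r_i+r_j)·cross = 36·200.2500 = 7209.0000
edge 5: (18.5,12.5)→(17.5,32.5)  cross = 18.5·32.5 − 17.5·12.5 = 382.5000; (r_i+r_j)·cross = 36·382.5000 = 13770.0000
edge 6: (17.5,32.5)→(17,39.5)  cross = 17.5·39.5 − 17·32.5 = 138.7500; (r_i+r_j)·cross = 34.5·138.7500 = 4786.8750
edge 7: (17,39.5)→(6,36)  cross = 17·36 − 6·39.5 = 375.0000; (r_i+r_j)·cross = 23·375.0000 = 8625.0000
Σcross = 741.7500 → A = |Σcross|/2 = 370.8750 mm²
Σ(r_i+r_j)·cross = 28670.6250 → first moment M = |Σ|/6 = 4778.4375
R_c = M/A = 4778.4375/370.8750 = 12.8842 mm
θ = 192° = 3.351032 rad
V = θ·R_c·A = 3.351032·12.8842·370.8750 = 16012.698 mm³

Volume = 16012.698 mm³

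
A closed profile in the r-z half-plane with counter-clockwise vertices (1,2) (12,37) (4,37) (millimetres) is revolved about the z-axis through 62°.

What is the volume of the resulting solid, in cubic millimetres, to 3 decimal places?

Volume = 858.469 mm³

Profile (r,z), 3 vertices: (1,2) (12,37) (4,37)
edge 0: (1,2)→(12,37)  cross = 1·37 − 12·2 = 13.0000; (r_i+r_j)·cross = 13·13.0000 = 169.0000
edge 1: (12,37)→(4,37)  cross = 12·37 − 4·37 = 296.0000; (r_i+r_j)·cross = 16·296.0000 = 4736.0000
edge 2: (4,37)→(1,2)  cross = 4·2 − 1·37 = -29.0000; (r_i+r_j)·cross = 5·-29.0000 = -145.0000
Σcross = 280.0000 → A = |Σcross|/2 = 140.0000 mm²
Σ(r_i+r_j)·cross = 4760.0000 → first moment M = |Σ|/6 = 793.3333
R_c = M/A = 793.3333/140.0000 = 5.6667 mm
θ = 62° = 1.082104 rad
V = θ·R_c·A = 1.082104·5.6667·140.0000 = 858.469 mm³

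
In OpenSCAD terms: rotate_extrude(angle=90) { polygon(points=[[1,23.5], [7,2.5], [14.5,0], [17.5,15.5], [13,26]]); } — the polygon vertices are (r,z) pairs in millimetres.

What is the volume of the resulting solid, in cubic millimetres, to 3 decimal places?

Volume = 4388.118 mm³

Profile (r,z), 5 vertices: (1,23.5) (7,2.5) (14.5,0) (17.5,15.5) (13,26)
edge 0: (1,23.5)→(7,2.5)  cross = 1·2.5 − 7·23.5 = -162.0000; (r_i+r_j)·cross = 8·-162.0000 = -1296.0000
edge 1: (7,2.5)→(14.5,0)  cross = 7·0 − 14.5·2.5 = -36.2500; (r_i+r_j)·cross = 21.5·-36.2500 = -779.3750
edge 2: (14.5,0)→(17.5,15.5)  cross = 14.5·15.5 − 17.5·0 = 224.7500; (r_i+r_j)·cross = 32·224.7500 = 7192.0000
edge 3: (17.5,15.5)→(13,26)  cross = 17.5·26 − 13·15.5 = 253.5000; (r_i+r_j)·cross = 30.5·253.5000 = 7731.7500
edge 4: (13,26)→(1,23.5)  cross = 13·23.5 − 1·26 = 279.5000; (r_i+r_j)·cross = 14·279.5000 = 3913.0000
Σcross = 559.5000 → A = |Σcross|/2 = 279.7500 mm²
Σ(r_i+r_j)·cross = 16761.3750 → first moment M = |Σ|/6 = 2793.5625
R_c = M/A = 2793.5625/279.7500 = 9.9859 mm
θ = 90° = 1.570796 rad
V = θ·R_c·A = 1.570796·9.9859·279.7500 = 4388.118 mm³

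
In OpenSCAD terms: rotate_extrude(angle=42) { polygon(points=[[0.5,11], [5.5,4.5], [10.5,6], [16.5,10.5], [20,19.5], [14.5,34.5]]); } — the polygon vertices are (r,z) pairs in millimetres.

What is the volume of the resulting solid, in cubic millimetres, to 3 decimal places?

Profile (r,z), 6 vertices: (0.5,11) (5.5,4.5) (10.5,6) (16.5,10.5) (20,19.5) (14.5,34.5)
edge 0: (0.5,11)→(5.5,4.5)  cross = 0.5·4.5 − 5.5·11 = -58.2500; (r_i+r_j)·cross = 6·-58.2500 = -349.5000
edge 1: (5.5,4.5)→(10.5,6)  cross = 5.5·6 − 10.5·4.5 = -14.2500; (r_i+r_j)·cross = 16·-14.2500 = -228.0000
edge 2: (10.5,6)→(16.5,10.5)  cross = 10.5·10.5 − 16.5·6 = 11.2500; (r_i+r_j)·cross = 27·11.2500 = 303.7500
edge 3: (16.5,10.5)→(20,19.5)  cross = 16.5·19.5 − 20·10.5 = 111.7500; (r_i+r_j)·cross = 36.5·111.7500 = 4078.8750
edge 4: (20,19.5)→(14.5,34.5)  cross = 20·34.5 − 14.5·19.5 = 407.2500; (r_i+r_j)·cross = 34.5·407.2500 = 14050.1250
edge 5: (14.5,34.5)→(0.5,11)  cross = 14.5·11 − 0.5·34.5 = 142.2500; (r_i+r_j)·cross = 15·142.2500 = 2133.7500
Σcross = 600.0000 → A = |Σcross|/2 = 300.0000 mm²
Σ(r_i+r_j)·cross = 19989.0000 → first moment M = |Σ|/6 = 3331.5000
R_c = M/A = 3331.5000/300.0000 = 11.1050 mm
θ = 42° = 0.733038 rad
V = θ·R_c·A = 0.733038·11.1050·300.0000 = 2442.117 mm³

Volume = 2442.117 mm³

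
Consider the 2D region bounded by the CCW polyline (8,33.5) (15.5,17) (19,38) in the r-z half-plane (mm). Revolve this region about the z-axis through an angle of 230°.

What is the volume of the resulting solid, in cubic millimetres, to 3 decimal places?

Volume = 6120.488 mm³

Profile (r,z), 3 vertices: (8,33.5) (15.5,17) (19,38)
edge 0: (8,33.5)→(15.5,17)  cross = 8·17 − 15.5·33.5 = -383.2500; (r_i+r_j)·cross = 23.5·-383.2500 = -9006.3750
edge 1: (15.5,17)→(19,38)  cross = 15.5·38 − 19·17 = 266.0000; (r_i+r_j)·cross = 34.5·266.0000 = 9177.0000
edge 2: (19,38)→(8,33.5)  cross = 19·33.5 − 8·38 = 332.5000; (r_i+r_j)·cross = 27·332.5000 = 8977.5000
Σcross = 215.2500 → A = |Σcross|/2 = 107.6250 mm²
Σ(r_i+r_j)·cross = 9148.1250 → first moment M = |Σ|/6 = 1524.6875
R_c = M/A = 1524.6875/107.6250 = 14.1667 mm
θ = 230° = 4.014257 rad
V = θ·R_c·A = 4.014257·14.1667·107.6250 = 6120.488 mm³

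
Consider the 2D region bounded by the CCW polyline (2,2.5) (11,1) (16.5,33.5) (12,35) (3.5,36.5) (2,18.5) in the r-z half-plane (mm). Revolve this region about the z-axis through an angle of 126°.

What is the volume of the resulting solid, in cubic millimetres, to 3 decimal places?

Volume = 6988.466 mm³

Profile (r,z), 6 vertices: (2,2.5) (11,1) (16.5,33.5) (12,35) (3.5,36.5) (2,18.5)
edge 0: (2,2.5)→(11,1)  cross = 2·1 − 11·2.5 = -25.5000; (r_i+r_j)·cross = 13·-25.5000 = -331.5000
edge 1: (11,1)→(16.5,33.5)  cross = 11·33.5 − 16.5·1 = 352.0000; (r_i+r_j)·cross = 27.5·352.0000 = 9680.0000
edge 2: (16.5,33.5)→(12,35)  cross = 16.5·35 − 12·33.5 = 175.5000; (r_i+r_j)·cross = 28.5·175.5000 = 5001.7500
edge 3: (12,35)→(3.5,36.5)  cross = 12·36.5 − 3.5·35 = 315.5000; (r_i+r_j)·cross = 15.5·315.5000 = 4890.2500
edge 4: (3.5,36.5)→(2,18.5)  cross = 3.5·18.5 − 2·36.5 = -8.2500; (r_i+r_j)·cross = 5.5·-8.2500 = -45.3750
edge 5: (2,18.5)→(2,2.5)  cross = 2·2.5 − 2·18.5 = -32.0000; (r_i+r_j)·cross = 4·-32.0000 = -128.0000
Σcross = 777.2500 → A = |Σcross|/2 = 388.6250 mm²
Σ(r_i+r_j)·cross = 19067.1250 → first moment M = |Σ|/6 = 3177.8542
R_c = M/A = 3177.8542/388.6250 = 8.1772 mm
θ = 126° = 2.199115 rad
V = θ·R_c·A = 2.199115·8.1772·388.6250 = 6988.466 mm³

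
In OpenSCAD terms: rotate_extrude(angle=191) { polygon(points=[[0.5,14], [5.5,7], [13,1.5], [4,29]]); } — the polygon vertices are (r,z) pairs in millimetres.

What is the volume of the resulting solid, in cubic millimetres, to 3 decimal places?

Volume = 2512.338 mm³

Profile (r,z), 4 vertices: (0.5,14) (5.5,7) (13,1.5) (4,29)
edge 0: (0.5,14)→(5.5,7)  cross = 0.5·7 − 5.5·14 = -73.5000; (r_i+r_j)·cross = 6·-73.5000 = -441.0000
edge 1: (5.5,7)→(13,1.5)  cross = 5.5·1.5 − 13·7 = -82.7500; (r_i+r_j)·cross = 18.5·-82.7500 = -1530.8750
edge 2: (13,1.5)→(4,29)  cross = 13·29 − 4·1.5 = 371.0000; (r_i+r_j)·cross = 17·371.0000 = 6307.0000
edge 3: (4,29)→(0.5,14)  cross = 4·14 − 0.5·29 = 41.5000; (r_i+r_j)·cross = 4.5·41.5000 = 186.7500
Σcross = 256.2500 → A = |Σcross|/2 = 128.1250 mm²
Σ(r_i+r_j)·cross = 4521.8750 → first moment M = |Σ|/6 = 753.6458
R_c = M/A = 753.6458/128.1250 = 5.8821 mm
θ = 191° = 3.333579 rad
V = θ·R_c·A = 3.333579·5.8821·128.1250 = 2512.338 mm³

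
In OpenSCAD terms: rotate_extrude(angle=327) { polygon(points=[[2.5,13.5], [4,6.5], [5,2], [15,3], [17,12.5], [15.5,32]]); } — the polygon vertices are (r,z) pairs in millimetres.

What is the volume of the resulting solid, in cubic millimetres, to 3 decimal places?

Volume = 16467.014 mm³

Profile (r,z), 6 vertices: (2.5,13.5) (4,6.5) (5,2) (15,3) (17,12.5) (15.5,32)
edge 0: (2.5,13.5)→(4,6.5)  cross = 2.5·6.5 − 4·13.5 = -37.7500; (r_i+r_j)·cross = 6.5·-37.7500 = -245.3750
edge 1: (4,6.5)→(5,2)  cross = 4·2 − 5·6.5 = -24.5000; (r_i+r_j)·cross = 9·-24.5000 = -220.5000
edge 2: (5,2)→(15,3)  cross = 5·3 − 15·2 = -15.0000; (r_i+r_j)·cross = 20·-15.0000 = -300.0000
edge 3: (15,3)→(17,12.5)  cross = 15·12.5 − 17·3 = 136.5000; (r_i+r_j)·cross = 32·136.5000 = 4368.0000
edge 4: (17,12.5)→(15.5,32)  cross = 17·32 − 15.5·12.5 = 350.2500; (r_i+r_j)·cross = 32.5·350.2500 = 11383.1250
edge 5: (15.5,32)→(2.5,13.5)  cross = 15.5·13.5 − 2.5·32 = 129.2500; (r_i+r_j)·cross = 18·129.2500 = 2326.5000
Σcross = 538.7500 → A = |Σcross|/2 = 269.3750 mm²
Σ(r_i+r_j)·cross = 17311.7500 → first moment M = |Σ|/6 = 2885.2917
R_c = M/A = 2885.2917/269.3750 = 10.7111 mm
θ = 327° = 5.707227 rad
V = θ·R_c·A = 5.707227·10.7111·269.3750 = 16467.014 mm³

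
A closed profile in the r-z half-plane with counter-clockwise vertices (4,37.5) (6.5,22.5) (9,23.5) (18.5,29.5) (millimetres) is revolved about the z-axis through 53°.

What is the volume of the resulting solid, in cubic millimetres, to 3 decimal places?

Volume = 911.843 mm³

Profile (r,z), 4 vertices: (4,37.5) (6.5,22.5) (9,23.5) (18.5,29.5)
edge 0: (4,37.5)→(6.5,22.5)  cross = 4·22.5 − 6.5·37.5 = -153.7500; (r_i+r_j)·cross = 10.5·-153.7500 = -1614.3750
edge 1: (6.5,22.5)→(9,23.5)  cross = 6.5·23.5 − 9·22.5 = -49.7500; (r_i+r_j)·cross = 15.5·-49.7500 = -771.1250
edge 2: (9,23.5)→(18.5,29.5)  cross = 9·29.5 − 18.5·23.5 = -169.2500; (r_i+r_j)·cross = 27.5·-169.2500 = -4654.3750
edge 3: (18.5,29.5)→(4,37.5)  cross = 18.5·37.5 − 4·29.5 = 575.7500; (r_i+r_j)·cross = 22.5·575.7500 = 12954.3750
Σcross = 203.0000 → A = |Σcross|/2 = 101.5000 mm²
Σ(r_i+r_j)·cross = 5914.5000 → first moment M = |Σ|/6 = 985.7500
R_c = M/A = 985.7500/101.5000 = 9.7118 mm
θ = 53° = 0.925025 rad
V = θ·R_c·A = 0.925025·9.7118·101.5000 = 911.843 mm³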